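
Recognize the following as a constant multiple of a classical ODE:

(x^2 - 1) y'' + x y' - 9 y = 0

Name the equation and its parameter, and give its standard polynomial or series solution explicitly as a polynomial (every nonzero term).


All three coefficients share the factor -1; dividing through by -1 gives  (1 - x^2) y'' - x y' + 9 y = 0.
This matches the Chebyshev equation (1 - x^2) y'' - x y' + n^2 y = 0 (note the -x y' term, not -2x y') with n^2 = 9, so n = 3; the polynomial solution is T_3(x).
With y = sum_k a_k x^k, matching x^k gives (k+2)(k+1) a_{k+2} = (k^2 - n^2) a_k = (k - 3)(k + 3) a_k. The right side vanishes at k = 3, so the series with the parity of 3 terminates at degree 3.
Standard normalization: leading coefficient of T_n is 2^(n-1), so a_3 = 2^2 = 4. Work downward with a_k = (k+1)(k+2) a_{k+2} / ((k - 3)(k + 3)):
  a_1 = (2)(3)(4) / ((1 - 3)(1 + 3)) = 24/(-8) = -3
Hence T_3(x) = 4 x^3 - 3 x.

T_3(x); series = 4 x^3 - 3 x


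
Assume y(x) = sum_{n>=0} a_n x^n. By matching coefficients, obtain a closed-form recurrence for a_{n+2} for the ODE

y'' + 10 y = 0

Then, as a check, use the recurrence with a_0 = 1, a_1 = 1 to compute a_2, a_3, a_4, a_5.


Substitute y = sum_n a_n x^n into y'' + (const) y = 0.
y''(x) = sum_{n>=0} (n+2)(n+1) a_{n+2} x^n.
The ODE becomes sum_n [(n+2)(n+1) a_{n+2} + 10 a_n] x^n = 0.
Setting each coefficient to zero gives the recurrence:
  (n+2)(n+1) a_{n+2} + 10 a_n = 0,
  a_{n+2} = -10 / ((n+1)(n+2)) a_n.

Check with a_0 = 1, a_1 = 1 (apply the recurrence for n = 0, 1, 2, 3): a_0 = 1, a_1 = 1, a_2 = -5, a_3 = -5/3, a_4 = 25/6, a_5 = 5/6.

a_{n+2} = -10/((n+1)(n+2)) * a_n; check: a_0 = 1, a_1 = 1, a_2 = -5, a_3 = -5/3, a_4 = 25/6, a_5 = 5/6


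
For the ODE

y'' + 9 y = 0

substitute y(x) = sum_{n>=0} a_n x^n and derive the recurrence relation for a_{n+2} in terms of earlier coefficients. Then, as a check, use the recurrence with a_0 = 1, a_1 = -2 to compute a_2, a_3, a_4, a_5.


Substitute y = sum_n a_n x^n into y'' + (const) y = 0.
y''(x) = sum_{n>=0} (n+2)(n+1) a_{n+2} x^n.
The ODE becomes sum_n [(n+2)(n+1) a_{n+2} + 9 a_n] x^n = 0.
Setting each coefficient to zero gives the recurrence:
  (n+2)(n+1) a_{n+2} + 9 a_n = 0,
  a_{n+2} = -9 / ((n+1)(n+2)) a_n.

Check with a_0 = 1, a_1 = -2 (apply the recurrence for n = 0, 1, 2, 3): a_0 = 1, a_1 = -2, a_2 = -9/2, a_3 = 3, a_4 = 27/8, a_5 = -27/20.

a_{n+2} = -9/((n+1)(n+2)) * a_n; check: a_0 = 1, a_1 = -2, a_2 = -9/2, a_3 = 3, a_4 = 27/8, a_5 = -27/20


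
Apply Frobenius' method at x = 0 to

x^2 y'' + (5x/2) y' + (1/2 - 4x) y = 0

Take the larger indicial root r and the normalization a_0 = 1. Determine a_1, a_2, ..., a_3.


Write in Frobenius form y'' + (p(x)/x) y' + (q(x)/x^2) y = 0:
  p(x) = 5/2,  q(x) = 1/2 - 4x.
Indicial equation: r(r-1) + (5/2) r + (1/2) = 0 -> roots r_1 = -1/2, r_2 = -1.
Take r = r_1 = -1/2. Let y(x) = x^r sum_{n>=0} a_n x^n with a_0 = 1.
Substitute y = x^r sum a_n x^n and match x^{r+n}. The recurrence is
  D(n) a_n - 4 a_{n-1} = 0,  where D(n) = (r+n)(r+n-1) + (5/2)(r+n) + (1/2).
  a_n = 4 / D(n) * a_{n-1}.
Since the indicial polynomial factors as (r - r_1)(r - r_2), D(n) = (r_1 + n - r_1)(r_1 + n - r_2) = n(n + 1/2).
Evaluating step by step (a_0 = 1):
  n = 1: D(1) = 1(1 + 1/2) = 3/2; numerator = 4(1) = 4; a_1 = (4)/(3/2) = 8/3
  n = 2: D(2) = 2(2 + 1/2) = 5; numerator = 4(8/3) = 32/3; a_2 = (32/3)/(5) = 32/15
  n = 3: D(3) = 3(3 + 1/2) = 21/2; numerator = 4(32/15) = 128/15; a_3 = (128/15)/(21/2) = 256/315

r = -1/2; a_0 = 1; a_1 = 8/3; a_2 = 32/15; a_3 = 256/315


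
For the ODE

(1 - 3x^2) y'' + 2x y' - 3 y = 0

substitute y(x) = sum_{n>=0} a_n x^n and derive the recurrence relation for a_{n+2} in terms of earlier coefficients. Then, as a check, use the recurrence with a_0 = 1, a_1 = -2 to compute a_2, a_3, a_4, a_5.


Substitute y = sum_n a_n x^n.
(1 - 3 x^2) y'' contributes (n+2)(n+1) a_{n+2} - 3 n(n-1) a_n at x^n.
2 x y'(x) contributes 2 n a_n at x^n.
-3 y(x) contributes -3 a_n at x^n.
Matching x^n: (n+2)(n+1) a_{n+2} + (-3 n(n-1) + 2 n - 3) a_n = 0.
Thus a_{n+2} = (3 n(n-1) - 2 n + 3) / ((n+1)(n+2)) * a_n.

Check with a_0 = 1, a_1 = -2 (apply the recurrence for n = 0, 1, 2, 3): a_0 = 1, a_1 = -2, a_2 = 3/2, a_3 = -1/3, a_4 = 5/8, a_5 = -1/4.

a_(n+2) = (3 n(n-1) - 2 n + 3) / ((n+1)(n+2)) * a_n; check: a_0 = 1, a_1 = -2, a_2 = 3/2, a_3 = -1/3, a_4 = 5/8, a_5 = -1/4


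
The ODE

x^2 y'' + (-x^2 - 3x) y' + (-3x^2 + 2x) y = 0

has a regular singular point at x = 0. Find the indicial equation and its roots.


Divide by x^2 to reach normal form y'' + P_1(x) y' + P_2(x) y = 0 with P_1(x) = -1 - 3/x and P_2(x) = -3 + 2/x.
x = 0 is a singular point because the y'-coefficient -1 - 3/x has a pole at x = 0 and the y-coefficient -3 + 2/x has a pole at x = 0.
It is a regular singular point because x P_1(x) = p(x) = -x - 3 and x^2 P_2(x) = q(x) = -3x^2 + 2x are polynomials, hence analytic at x = 0.
p(0) = -3,  q(0) = 0.
Indicial equation: r(r-1) + p(0) r + q(0) = 0, i.e. r^2 + (p(0) - 1) r + q(0) = 0, i.e. r^2 - 4 r = 0.
Discriminant: (-4)^2 - 4(0) = 16, so r = (4 ± 4)/2.
Solving: r_1 = 4, r_2 = 0.

indicial: r^2 - 4 r = 0; roots r_1 = 4, r_2 = 0


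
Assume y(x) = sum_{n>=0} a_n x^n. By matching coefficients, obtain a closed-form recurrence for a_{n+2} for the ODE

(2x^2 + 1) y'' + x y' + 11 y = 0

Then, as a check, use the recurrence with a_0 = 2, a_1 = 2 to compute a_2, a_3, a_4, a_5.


Substitute y = sum_n a_n x^n.
(1 + 2 x^2) y'' contributes (n+2)(n+1) a_{n+2} + 2 n(n-1) a_n at x^n.
x y'(x) contributes n a_n at x^n.
11 y(x) contributes 11 a_n at x^n.
Matching x^n: (n+2)(n+1) a_{n+2} + (2 n(n-1) + n + 11) a_n = 0.
Thus a_{n+2} = (-2 n(n-1) - n - 11) / ((n+1)(n+2)) * a_n.

Check with a_0 = 2, a_1 = 2 (apply the recurrence for n = 0, 1, 2, 3): a_0 = 2, a_1 = 2, a_2 = -11, a_3 = -4, a_4 = 187/12, a_5 = 26/5.

a_(n+2) = (-2 n(n-1) - n - 11) / ((n+1)(n+2)) * a_n; check: a_0 = 2, a_1 = 2, a_2 = -11, a_3 = -4, a_4 = 187/12, a_5 = 26/5


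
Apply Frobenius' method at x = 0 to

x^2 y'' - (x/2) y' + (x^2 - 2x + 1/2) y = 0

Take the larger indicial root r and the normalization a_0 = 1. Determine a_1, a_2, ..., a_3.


Write in Frobenius form y'' + (p(x)/x) y' + (q(x)/x^2) y = 0:
  p(x) = -1/2,  q(x) = x^2 - 2x + 1/2.
Indicial equation: r(r-1) + (-1/2) r + (1/2) = 0 -> roots r_1 = 1, r_2 = 1/2.
Take r = r_1 = 1. Let y(x) = x^r sum_{n>=0} a_n x^n with a_0 = 1.
Substitute y = x^r sum a_n x^n and match x^{r+n}. The recurrence is
  D(n) a_n - 2 a_{n-1} + 1 a_{n-2} = 0,  where D(n) = (r+n)(r+n-1) + (-1/2)(r+n) + (1/2).
  a_n = [2 a_{n-1} - 1 a_{n-2}] / D(n).
Since the indicial polynomial factors as (r - r_1)(r - r_2), D(n) = (r_1 + n - r_1)(r_1 + n - r_2) = n(n + 1/2).
Evaluating step by step (a_0 = 1):
  n = 1: D(1) = 1(1 + 1/2) = 3/2; numerator = 2(1) = 2; a_1 = (2)/(3/2) = 4/3
  n = 2: D(2) = 2(2 + 1/2) = 5; numerator = 2(4/3) - 1(1) = 5/3; a_2 = (5/3)/(5) = 1/3
  n = 3: D(3) = 3(3 + 1/2) = 21/2; numerator = 2(1/3) - 1(4/3) = -2/3; a_3 = (-2/3)/(21/2) = -4/63

r = 1; a_0 = 1; a_1 = 4/3; a_2 = 1/3; a_3 = -4/63


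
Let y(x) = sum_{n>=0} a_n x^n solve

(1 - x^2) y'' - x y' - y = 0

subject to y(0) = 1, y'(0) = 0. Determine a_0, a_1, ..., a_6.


Ansatz: y(x) = sum_{n>=0} a_n x^n, so y'(x) = sum_{n>=1} n a_n x^(n-1) and y''(x) = sum_{n>=2} n(n-1) a_n x^(n-2).
Substitute into P(x) y'' + Q(x) y' + R(x) y = 0 with P(x) = 1 - x^2, Q(x) = -x, R(x) = -1, and match powers of x.
Initial conditions: a_0 = 1, a_1 = 0.
Setting the coefficient of each power of x to zero and solving order by order (substituting the coefficients already found):
  x^0: 2 a_2 - a_0 = 0  ->  2 a_2 = a_0 = 1  ->  a_2 = 1/2
  x^1: 6 a_3 - 2 a_1 = 0  ->  6 a_3 = 2 a_1 = 0  ->  a_3 = 0
  x^2: 12 a_4 - 5 a_2 = 0  ->  12 a_4 = 5 a_2 = 5/2  ->  a_4 = 5/24
  x^3: 20 a_5 - 10 a_3 = 0  ->  20 a_5 = 10 a_3 = 0  ->  a_5 = 0
  x^4: 30 a_6 - 17 a_4 = 0  ->  30 a_6 = 17 a_4 = 85/24  ->  a_6 = 17/144
Truncated series: y(x) = 1 + (1/2) x^2 + (5/24) x^4 + (17/144) x^6 + O(x^7).

a_0 = 1; a_1 = 0; a_2 = 1/2; a_3 = 0; a_4 = 5/24; a_5 = 0; a_6 = 17/144


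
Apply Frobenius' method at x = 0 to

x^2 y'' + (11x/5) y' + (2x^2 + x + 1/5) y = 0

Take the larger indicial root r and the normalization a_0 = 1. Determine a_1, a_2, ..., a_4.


Write in Frobenius form y'' + (p(x)/x) y' + (q(x)/x^2) y = 0:
  p(x) = 11/5,  q(x) = 2x^2 + x + 1/5.
Indicial equation: r(r-1) + (11/5) r + (1/5) = 0 -> roots r_1 = -1/5, r_2 = -1.
Take r = r_1 = -1/5. Let y(x) = x^r sum_{n>=0} a_n x^n with a_0 = 1.
Substitute y = x^r sum a_n x^n and match x^{r+n}. The recurrence is
  D(n) a_n + 1 a_{n-1} + 2 a_{n-2} = 0,  where D(n) = (r+n)(r+n-1) + (11/5)(r+n) + (1/5).
  a_n = [-1 a_{n-1} - 2 a_{n-2}] / D(n).
Since the indicial polynomial factors as (r - r_1)(r - r_2), D(n) = (r_1 + n - r_1)(r_1 + n - r_2) = n(n + 4/5).
Evaluating step by step (a_0 = 1):
  n = 1: D(1) = 1(1 + 4/5) = 9/5; numerator = -1(1) = -1; a_1 = (-1)/(9/5) = -5/9
  n = 2: D(2) = 2(2 + 4/5) = 28/5; numerator = -1(-5/9) - 2(1) = -13/9; a_2 = (-13/9)/(28/5) = -65/252
  n = 3: D(3) = 3(3 + 4/5) = 57/5; numerator = -1(-65/252) - 2(-5/9) = 115/84; a_3 = (115/84)/(57/5) = 575/4788
  n = 4: D(4) = 4(4 + 4/5) = 96/5; numerator = -1(575/4788) - 2(-65/252) = 1895/4788; a_4 = (1895/4788)/(96/5) = 9475/459648

r = -1/5; a_0 = 1; a_1 = -5/9; a_2 = -65/252; a_3 = 575/4788; a_4 = 9475/459648


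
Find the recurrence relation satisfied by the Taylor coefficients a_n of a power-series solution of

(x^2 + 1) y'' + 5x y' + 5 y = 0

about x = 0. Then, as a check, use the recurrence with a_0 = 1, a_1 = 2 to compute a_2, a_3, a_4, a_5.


Substitute y = sum_n a_n x^n.
(1 + 1 x^2) y'' contributes (n+2)(n+1) a_{n+2} + n(n-1) a_n at x^n.
5 x y'(x) contributes 5 n a_n at x^n.
5 y(x) contributes 5 a_n at x^n.
Matching x^n: (n+2)(n+1) a_{n+2} + (n(n-1) + 5 n + 5) a_n = 0.
Thus a_{n+2} = (-n(n-1) - 5 n - 5) / ((n+1)(n+2)) * a_n.

Check with a_0 = 1, a_1 = 2 (apply the recurrence for n = 0, 1, 2, 3): a_0 = 1, a_1 = 2, a_2 = -5/2, a_3 = -10/3, a_4 = 85/24, a_5 = 13/3.

a_(n+2) = (-n(n-1) - 5 n - 5) / ((n+1)(n+2)) * a_n; check: a_0 = 1, a_1 = 2, a_2 = -5/2, a_3 = -10/3, a_4 = 85/24, a_5 = 13/3


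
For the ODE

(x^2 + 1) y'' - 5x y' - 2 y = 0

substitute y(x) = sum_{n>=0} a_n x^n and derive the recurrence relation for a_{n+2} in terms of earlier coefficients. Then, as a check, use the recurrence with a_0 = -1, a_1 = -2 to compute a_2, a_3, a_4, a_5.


Substitute y = sum_n a_n x^n.
(1 + 1 x^2) y'' contributes (n+2)(n+1) a_{n+2} + n(n-1) a_n at x^n.
-5 x y'(x) contributes -5 n a_n at x^n.
-2 y(x) contributes -2 a_n at x^n.
Matching x^n: (n+2)(n+1) a_{n+2} + (n(n-1) - 5 n - 2) a_n = 0.
Thus a_{n+2} = (-n(n-1) + 5 n + 2) / ((n+1)(n+2)) * a_n.

Check with a_0 = -1, a_1 = -2 (apply the recurrence for n = 0, 1, 2, 3): a_0 = -1, a_1 = -2, a_2 = -1, a_3 = -7/3, a_4 = -5/6, a_5 = -77/60.

a_(n+2) = (-n(n-1) + 5 n + 2) / ((n+1)(n+2)) * a_n; check: a_0 = -1, a_1 = -2, a_2 = -1, a_3 = -7/3, a_4 = -5/6, a_5 = -77/60


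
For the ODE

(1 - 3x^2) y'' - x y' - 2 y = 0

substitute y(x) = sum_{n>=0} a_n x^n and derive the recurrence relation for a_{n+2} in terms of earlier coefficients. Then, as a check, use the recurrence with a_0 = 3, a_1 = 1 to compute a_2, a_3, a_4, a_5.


Substitute y = sum_n a_n x^n.
(1 - 3 x^2) y'' contributes (n+2)(n+1) a_{n+2} - 3 n(n-1) a_n at x^n.
-x y'(x) contributes -n a_n at x^n.
-2 y(x) contributes -2 a_n at x^n.
Matching x^n: (n+2)(n+1) a_{n+2} + (-3 n(n-1) - n - 2) a_n = 0.
Thus a_{n+2} = (3 n(n-1) + n + 2) / ((n+1)(n+2)) * a_n.

Check with a_0 = 3, a_1 = 1 (apply the recurrence for n = 0, 1, 2, 3): a_0 = 3, a_1 = 1, a_2 = 3, a_3 = 1/2, a_4 = 5/2, a_5 = 23/40.

a_(n+2) = (3 n(n-1) + n + 2) / ((n+1)(n+2)) * a_n; check: a_0 = 3, a_1 = 1, a_2 = 3, a_3 = 1/2, a_4 = 5/2, a_5 = 23/40


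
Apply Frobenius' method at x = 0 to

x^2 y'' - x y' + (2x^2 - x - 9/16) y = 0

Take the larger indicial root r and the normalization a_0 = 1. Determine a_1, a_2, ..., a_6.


Write in Frobenius form y'' + (p(x)/x) y' + (q(x)/x^2) y = 0:
  p(x) = -1,  q(x) = 2x^2 - x - 9/16.
Indicial equation: r(r-1) + (-1) r + (-9/16) = 0 -> roots r_1 = 9/4, r_2 = -1/4.
Take r = r_1 = 9/4. Let y(x) = x^r sum_{n>=0} a_n x^n with a_0 = 1.
Substitute y = x^r sum a_n x^n and match x^{r+n}. The recurrence is
  D(n) a_n - 1 a_{n-1} + 2 a_{n-2} = 0,  where D(n) = (r+n)(r+n-1) + (-1)(r+n) + (-9/16).
  a_n = [1 a_{n-1} - 2 a_{n-2}] / D(n).
Since the indicial polynomial factors as (r - r_1)(r - r_2), D(n) = (r_1 + n - r_1)(r_1 + n - r_2) = n(n + 5/2).
Evaluating step by step (a_0 = 1):
  n = 1: D(1) = 1(1 + 5/2) = 7/2; numerator = 1(1) = 1; a_1 = (1)/(7/2) = 2/7
  n = 2: D(2) = 2(2 + 5/2) = 9; numerator = 1(2/7) - 2(1) = -12/7; a_2 = (-12/7)/(9) = -4/21
  n = 3: D(3) = 3(3 + 5/2) = 33/2; numerator = 1(-4/21) - 2(2/7) = -16/21; a_3 = (-16/21)/(33/2) = -32/693
  n = 4: D(4) = 4(4 + 5/2) = 26; numerator = 1(-32/693) - 2(-4/21) = 232/693; a_4 = (232/693)/(26) = 116/9009
  n = 5: D(5) = 5(5 + 5/2) = 75/2; numerator = 1(116/9009) - 2(-32/693) = 316/3003; a_5 = (316/3003)/(75/2) = 632/225225
  n = 6: D(6) = 6(6 + 5/2) = 51; numerator = 1(632/225225) - 2(116/9009) = -5168/225225; a_6 = (-5168/225225)/(51) = -304/675675

r = 9/4; a_0 = 1; a_1 = 2/7; a_2 = -4/21; a_3 = -32/693; a_4 = 116/9009; a_5 = 632/225225; a_6 = -304/675675


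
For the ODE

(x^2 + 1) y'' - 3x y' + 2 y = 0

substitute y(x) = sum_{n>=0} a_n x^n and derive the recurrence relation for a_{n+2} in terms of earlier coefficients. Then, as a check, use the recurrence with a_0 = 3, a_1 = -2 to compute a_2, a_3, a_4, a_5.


Substitute y = sum_n a_n x^n.
(1 + 1 x^2) y'' contributes (n+2)(n+1) a_{n+2} + n(n-1) a_n at x^n.
-3 x y'(x) contributes -3 n a_n at x^n.
2 y(x) contributes 2 a_n at x^n.
Matching x^n: (n+2)(n+1) a_{n+2} + (n(n-1) - 3 n + 2) a_n = 0.
Thus a_{n+2} = (-n(n-1) + 3 n - 2) / ((n+1)(n+2)) * a_n.

Check with a_0 = 3, a_1 = -2 (apply the recurrence for n = 0, 1, 2, 3): a_0 = 3, a_1 = -2, a_2 = -3, a_3 = -1/3, a_4 = -1/2, a_5 = -1/60.

a_(n+2) = (-n(n-1) + 3 n - 2) / ((n+1)(n+2)) * a_n; check: a_0 = 3, a_1 = -2, a_2 = -3, a_3 = -1/3, a_4 = -1/2, a_5 = -1/60


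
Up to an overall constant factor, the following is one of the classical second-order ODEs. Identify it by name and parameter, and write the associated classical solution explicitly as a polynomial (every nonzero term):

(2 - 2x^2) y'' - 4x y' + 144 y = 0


All three coefficients share the factor 2; dividing through by 2 gives  (1 - x^2) y'' - 2x y' + 72 y = 0.
This matches the Legendre equation (1 - x^2) y'' - 2x y' + n(n+1) y = 0 (note the -2x y' term) with n(n+1) = 72, so n = 8; the polynomial solution is P_8(x).
With y = sum_k a_k x^k, matching x^k gives (k+2)(k+1) a_{k+2} = [k(k+1) - n(n+1)] a_k = (k - 8)(k + 9) a_k. The right side vanishes at k = 8, so the series with the parity of 8 terminates at degree 8.
Standard normalization (P_n(1) = 1): leading coefficient (2n)!/(2^n (n!)^2) = 20922789888000/(256*1625702400) = 6435/128, so a_8 = 6435/128. Work downward with a_k = (k+1)(k+2) a_{k+2} / ((k - 8)(k + 9)):
  a_6 = (7)(8)(6435/128) / ((6 - 8)(6 + 9)) = (45045/16)/(-30) = -3003/32
  a_4 = (5)(6)(-3003/32) / ((4 - 8)(4 + 9)) = (-45045/16)/(-52) = 3465/64
  a_2 = (3)(4)(3465/64) / ((2 - 8)(2 + 9)) = (10395/16)/(-66) = -315/32
  a_0 = (1)(2)(-315/32) / ((0 - 8)(0 + 9)) = (-315/16)/(-72) = 35/128
Hence P_8(x) = 6435 x^8/128 - 3003 x^6/32 + 3465 x^4/64 - 315 x^2/32 + 35/128.

P_8(x); series = 6435 x^8/128 - 3003 x^6/32 + 3465 x^4/64 - 315 x^2/32 + 35/128


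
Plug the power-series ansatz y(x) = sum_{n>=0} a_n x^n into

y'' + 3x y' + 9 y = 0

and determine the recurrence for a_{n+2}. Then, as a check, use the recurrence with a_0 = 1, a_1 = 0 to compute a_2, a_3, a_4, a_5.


Substitute y = sum_n a_n x^n.
y''(x) has coefficient (n+2)(n+1) a_{n+2} at x^n;
3 x y'(x) has coefficient 3 n a_n at x^n (shift);
9 y(x) has coefficient 9 a_n at x^n.
Matching x^n: (n+2)(n+1) a_{n+2} + (3n + 9) a_n = 0.
Thus a_{n+2} = (-3n - 9) / ((n+1)(n+2)) * a_n.

Check with a_0 = 1, a_1 = 0 (apply the recurrence for n = 0, 1, 2, 3): a_0 = 1, a_1 = 0, a_2 = -9/2, a_3 = 0, a_4 = 45/8, a_5 = 0.

a_(n+2) = (-3n - 9) / ((n+1)(n+2)) * a_n; check: a_0 = 1, a_1 = 0, a_2 = -9/2, a_3 = 0, a_4 = 45/8, a_5 = 0


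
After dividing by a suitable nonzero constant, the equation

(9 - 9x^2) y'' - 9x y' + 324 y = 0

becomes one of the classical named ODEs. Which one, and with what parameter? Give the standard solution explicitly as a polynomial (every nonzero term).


All three coefficients share the factor 9; dividing through by 9 gives  (1 - x^2) y'' - x y' + 36 y = 0.
This matches the Chebyshev equation (1 - x^2) y'' - x y' + n^2 y = 0 (note the -x y' term, not -2x y') with n^2 = 36, so n = 6; the polynomial solution is T_6(x).
With y = sum_k a_k x^k, matching x^k gives (k+2)(k+1) a_{k+2} = (k^2 - n^2) a_k = (k - 6)(k + 6) a_k. The right side vanishes at k = 6, so the series with the parity of 6 terminates at degree 6.
Standard normalization: leading coefficient of T_n is 2^(n-1), so a_6 = 2^5 = 32. Work downward with a_k = (k+1)(k+2) a_{k+2} / ((k - 6)(k + 6)):
  a_4 = (5)(6)(32) / ((4 - 6)(4 + 6)) = 960/(-20) = -48
  a_2 = (3)(4)(-48) / ((2 - 6)(2 + 6)) = -576/(-32) = 18
  a_0 = (1)(2)(18) / ((0 - 6)(0 + 6)) = 36/(-36) = -1
Hence T_6(x) = 32 x^6 - 48 x^4 + 18 x^2 - 1.

T_6(x); series = 32 x^6 - 48 x^4 + 18 x^2 - 1


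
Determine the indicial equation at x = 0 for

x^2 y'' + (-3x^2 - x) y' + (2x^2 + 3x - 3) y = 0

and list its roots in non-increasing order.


Divide by x^2 to reach normal form y'' + P_1(x) y' + P_2(x) y = 0 with P_1(x) = -3 - 1/x and P_2(x) = 2 + 3/x - 3/x^2.
x = 0 is a singular point because the y'-coefficient -3 - 1/x has a pole at x = 0 and the y-coefficient 2 + 3/x - 3/x^2 has a pole at x = 0.
It is a regular singular point because x P_1(x) = p(x) = -3x - 1 and x^2 P_2(x) = q(x) = 2x^2 + 3x - 3 are polynomials, hence analytic at x = 0.
p(0) = -1,  q(0) = -3.
Indicial equation: r(r-1) + p(0) r + q(0) = 0, i.e. r^2 + (p(0) - 1) r + q(0) = 0, i.e. r^2 - 2 r - 3 = 0.
Discriminant: (-2)^2 - 4(-3) = 16, so r = (2 ± 4)/2.
Solving: r_1 = 3, r_2 = -1.

indicial: r^2 - 2 r - 3 = 0; roots r_1 = 3, r_2 = -1


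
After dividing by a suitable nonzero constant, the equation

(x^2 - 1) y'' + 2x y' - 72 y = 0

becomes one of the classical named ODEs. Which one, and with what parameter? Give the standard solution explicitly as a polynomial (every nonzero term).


All three coefficients share the factor -1; dividing through by -1 gives  (1 - x^2) y'' - 2x y' + 72 y = 0.
This matches the Legendre equation (1 - x^2) y'' - 2x y' + n(n+1) y = 0 (note the -2x y' term) with n(n+1) = 72, so n = 8; the polynomial solution is P_8(x).
With y = sum_k a_k x^k, matching x^k gives (k+2)(k+1) a_{k+2} = [k(k+1) - n(n+1)] a_k = (k - 8)(k + 9) a_k. The right side vanishes at k = 8, so the series with the parity of 8 terminates at degree 8.
Standard normalization (P_n(1) = 1): leading coefficient (2n)!/(2^n (n!)^2) = 20922789888000/(256*1625702400) = 6435/128, so a_8 = 6435/128. Work downward with a_k = (k+1)(k+2) a_{k+2} / ((k - 8)(k + 9)):
  a_6 = (7)(8)(6435/128) / ((6 - 8)(6 + 9)) = (45045/16)/(-30) = -3003/32
  a_4 = (5)(6)(-3003/32) / ((4 - 8)(4 + 9)) = (-45045/16)/(-52) = 3465/64
  a_2 = (3)(4)(3465/64) / ((2 - 8)(2 + 9)) = (10395/16)/(-66) = -315/32
  a_0 = (1)(2)(-315/32) / ((0 - 8)(0 + 9)) = (-315/16)/(-72) = 35/128
Hence P_8(x) = 6435 x^8/128 - 3003 x^6/32 + 3465 x^4/64 - 315 x^2/32 + 35/128.

P_8(x); series = 6435 x^8/128 - 3003 x^6/32 + 3465 x^4/64 - 315 x^2/32 + 35/128


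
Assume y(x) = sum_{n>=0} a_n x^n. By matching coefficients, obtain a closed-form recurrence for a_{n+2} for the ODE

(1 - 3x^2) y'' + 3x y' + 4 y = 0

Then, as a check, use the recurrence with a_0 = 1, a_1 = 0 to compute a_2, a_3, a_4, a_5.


Substitute y = sum_n a_n x^n.
(1 - 3 x^2) y'' contributes (n+2)(n+1) a_{n+2} - 3 n(n-1) a_n at x^n.
3 x y'(x) contributes 3 n a_n at x^n.
4 y(x) contributes 4 a_n at x^n.
Matching x^n: (n+2)(n+1) a_{n+2} + (-3 n(n-1) + 3 n + 4) a_n = 0.
Thus a_{n+2} = (3 n(n-1) - 3 n - 4) / ((n+1)(n+2)) * a_n.

Check with a_0 = 1, a_1 = 0 (apply the recurrence for n = 0, 1, 2, 3): a_0 = 1, a_1 = 0, a_2 = -2, a_3 = 0, a_4 = 2/3, a_5 = 0.

a_(n+2) = (3 n(n-1) - 3 n - 4) / ((n+1)(n+2)) * a_n; check: a_0 = 1, a_1 = 0, a_2 = -2, a_3 = 0, a_4 = 2/3, a_5 = 0


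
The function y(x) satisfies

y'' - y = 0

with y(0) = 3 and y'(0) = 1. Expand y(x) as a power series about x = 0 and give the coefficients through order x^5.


Ansatz: y(x) = sum_{n>=0} a_n x^n, so y'(x) = sum_{n>=1} n a_n x^(n-1) and y''(x) = sum_{n>=2} n(n-1) a_n x^(n-2).
Substitute into P(x) y'' + Q(x) y' + R(x) y = 0 with P(x) = 1, Q(x) = 0, R(x) = -1, and match powers of x.
Initial conditions: a_0 = 3, a_1 = 1.
Setting the coefficient of each power of x to zero and solving order by order (substituting the coefficients already found):
  x^0: 2 a_2 - a_0 = 0  ->  2 a_2 = a_0 = 3  ->  a_2 = 3/2
  x^1: 6 a_3 - a_1 = 0  ->  6 a_3 = a_1 = 1  ->  a_3 = 1/6
  x^2: 12 a_4 - a_2 = 0  ->  12 a_4 = a_2 = 3/2  ->  a_4 = 1/8
  x^3: 20 a_5 - a_3 = 0  ->  20 a_5 = a_3 = 1/6  ->  a_5 = 1/120
Truncated series: y(x) = 3 + x + (3/2) x^2 + (1/6) x^3 + (1/8) x^4 + (1/120) x^5 + O(x^6).

a_0 = 3; a_1 = 1; a_2 = 3/2; a_3 = 1/6; a_4 = 1/8; a_5 = 1/120


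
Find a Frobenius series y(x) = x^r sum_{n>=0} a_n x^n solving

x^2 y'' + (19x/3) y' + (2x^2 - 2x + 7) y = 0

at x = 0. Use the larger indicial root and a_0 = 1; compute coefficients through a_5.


Write in Frobenius form y'' + (p(x)/x) y' + (q(x)/x^2) y = 0:
  p(x) = 19/3,  q(x) = 2x^2 - 2x + 7.
Indicial equation: r(r-1) + (19/3) r + (7) = 0 -> roots r_1 = -7/3, r_2 = -3.
Take r = r_1 = -7/3. Let y(x) = x^r sum_{n>=0} a_n x^n with a_0 = 1.
Substitute y = x^r sum a_n x^n and match x^{r+n}. The recurrence is
  D(n) a_n - 2 a_{n-1} + 2 a_{n-2} = 0,  where D(n) = (r+n)(r+n-1) + (19/3)(r+n) + (7).
  a_n = [2 a_{n-1} - 2 a_{n-2}] / D(n).
Since the indicial polynomial factors as (r - r_1)(r - r_2), D(n) = (r_1 + n - r_1)(r_1 + n - r_2) = n(n + 2/3).
Evaluating step by step (a_0 = 1):
  n = 1: D(1) = 1(1 + 2/3) = 5/3; numerator = 2(1) = 2; a_1 = (2)/(5/3) = 6/5
  n = 2: D(2) = 2(2 + 2/3) = 16/3; numerator = 2(6/5) - 2(1) = 2/5; a_2 = (2/5)/(16/3) = 3/40
  n = 3: D(3) = 3(3 + 2/3) = 11; numerator = 2(3/40) - 2(6/5) = -9/4; a_3 = (-9/4)/(11) = -9/44
  n = 4: D(4) = 4(4 + 2/3) = 56/3; numerator = 2(-9/44) - 2(3/40) = -123/220; a_4 = (-123/220)/(56/3) = -369/12320
  n = 5: D(5) = 5(5 + 2/3) = 85/3; numerator = 2(-369/12320) - 2(-9/44) = 2151/6160; a_5 = (2151/6160)/(85/3) = 6453/523600

r = -7/3; a_0 = 1; a_1 = 6/5; a_2 = 3/40; a_3 = -9/44; a_4 = -369/12320; a_5 = 6453/523600


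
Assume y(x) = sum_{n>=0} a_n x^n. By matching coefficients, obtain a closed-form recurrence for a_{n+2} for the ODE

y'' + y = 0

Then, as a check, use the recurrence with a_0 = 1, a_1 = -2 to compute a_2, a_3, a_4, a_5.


Substitute y = sum_n a_n x^n into y'' + (const) y = 0.
y''(x) = sum_{n>=0} (n+2)(n+1) a_{n+2} x^n.
The ODE becomes sum_n [(n+2)(n+1) a_{n+2} + 1 a_n] x^n = 0.
Setting each coefficient to zero gives the recurrence:
  (n+2)(n+1) a_{n+2} + 1 a_n = 0,
  a_{n+2} = -1 / ((n+1)(n+2)) a_n.

Check with a_0 = 1, a_1 = -2 (apply the recurrence for n = 0, 1, 2, 3): a_0 = 1, a_1 = -2, a_2 = -1/2, a_3 = 1/3, a_4 = 1/24, a_5 = -1/60.

a_{n+2} = -1/((n+1)(n+2)) * a_n; check: a_0 = 1, a_1 = -2, a_2 = -1/2, a_3 = 1/3, a_4 = 1/24, a_5 = -1/60


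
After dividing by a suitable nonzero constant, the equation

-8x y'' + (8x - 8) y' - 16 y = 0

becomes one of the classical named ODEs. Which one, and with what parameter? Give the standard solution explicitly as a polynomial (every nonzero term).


All three coefficients share the factor -8; dividing through by -8 gives  x y'' + (1 - x) y' + 2 y = 0.
This matches the Laguerre equation x y'' + (1 - x) y' + n y = 0 with n = 2; the polynomial solution is L_2(x).
With y = sum_k a_k x^k, matching x^k gives (k+1)k a_{k+1} + (k+1) a_{k+1} - k a_k + n a_k = 0, i.e. (k+1)^2 a_{k+1} = (k - n) a_k = (k - 2) a_k. The right side vanishes at k = 2, so the series terminates at degree 2.
Standard normalization L_n(0) = 1 gives a_0 = 1. Work upward with a_{k+1} = (k - 2) a_k / (k+1)^2:
  a_1 = (0 - 2)(1) / 1^2 = -2/1 = -2
  a_2 = (1 - 2)(-2) / 2^2 = 2/4 = 1/2
Hence L_2(x) = x^2/2 - 2 x + 1.

L_2(x); series = x^2/2 - 2 x + 1


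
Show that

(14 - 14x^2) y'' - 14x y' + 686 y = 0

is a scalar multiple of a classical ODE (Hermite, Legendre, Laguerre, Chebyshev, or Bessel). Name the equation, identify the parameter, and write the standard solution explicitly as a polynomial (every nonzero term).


All three coefficients share the factor 14; dividing through by 14 gives  (1 - x^2) y'' - x y' + 49 y = 0.
This matches the Chebyshev equation (1 - x^2) y'' - x y' + n^2 y = 0 (note the -x y' term, not -2x y') with n^2 = 49, so n = 7; the polynomial solution is T_7(x).
With y = sum_k a_k x^k, matching x^k gives (k+2)(k+1) a_{k+2} = (k^2 - n^2) a_k = (k - 7)(k + 7) a_k. The right side vanishes at k = 7, so the series with the parity of 7 terminates at degree 7.
Standard normalization: leading coefficient of T_n is 2^(n-1), so a_7 = 2^6 = 64. Work downward with a_k = (k+1)(k+2) a_{k+2} / ((k - 7)(k + 7)):
  a_5 = (6)(7)(64) / ((5 - 7)(5 + 7)) = 2688/(-24) = -112
  a_3 = (4)(5)(-112) / ((3 - 7)(3 + 7)) = -2240/(-40) = 56
  a_1 = (2)(3)(56) / ((1 - 7)(1 + 7)) = 336/(-48) = -7
Hence T_7(x) = 64 x^7 - 112 x^5 + 56 x^3 - 7 x.

T_7(x); series = 64 x^7 - 112 x^5 + 56 x^3 - 7 x


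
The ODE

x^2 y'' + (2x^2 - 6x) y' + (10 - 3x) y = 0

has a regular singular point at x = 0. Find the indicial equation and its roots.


Divide by x^2 to reach normal form y'' + P_1(x) y' + P_2(x) y = 0 with P_1(x) = 2 - 6/x and P_2(x) = -3/x + 10/x^2.
x = 0 is a singular point because the y'-coefficient 2 - 6/x has a pole at x = 0 and the y-coefficient -3/x + 10/x^2 has a pole at x = 0.
It is a regular singular point because x P_1(x) = p(x) = 2x - 6 and x^2 P_2(x) = q(x) = 10 - 3x are polynomials, hence analytic at x = 0.
p(0) = -6,  q(0) = 10.
Indicial equation: r(r-1) + p(0) r + q(0) = 0, i.e. r^2 + (p(0) - 1) r + q(0) = 0, i.e. r^2 - 7 r + 10 = 0.
Discriminant: (-7)^2 - 4(10) = 9, so r = (7 ± 3)/2.
Solving: r_1 = 5, r_2 = 2.

indicial: r^2 - 7 r + 10 = 0; roots r_1 = 5, r_2 = 2


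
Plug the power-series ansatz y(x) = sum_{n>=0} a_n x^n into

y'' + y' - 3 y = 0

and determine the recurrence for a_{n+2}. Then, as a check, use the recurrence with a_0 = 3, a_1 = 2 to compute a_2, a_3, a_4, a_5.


Substitute y = sum_n a_n x^n.
y''(x) has coefficient (n+2)(n+1) a_{n+2} at x^n;
y'(x) has coefficient (n+1) a_{n+1} at x^n;
-3 y(x) has coefficient -3 a_n at x^n.
Matching x^n: (n+2)(n+1) a_{n+2} + (n+1) a_{n+1} - 3 a_n = 0.
Thus a_{n+2} = [-(n+1) a_{n+1} + 3 a_n] / ((n+1)(n+2)).

Check with a_0 = 3, a_1 = 2 (apply the recurrence for n = 0, 1, 2, 3): a_0 = 3, a_1 = 2, a_2 = 7/2, a_3 = -1/6, a_4 = 11/12, a_5 = -5/24.

a_(n+2) = [-(n+1) a_(n+1) + 3 a_n] / ((n+1)(n+2)); check: a_0 = 3, a_1 = 2, a_2 = 7/2, a_3 = -1/6, a_4 = 11/12, a_5 = -5/24


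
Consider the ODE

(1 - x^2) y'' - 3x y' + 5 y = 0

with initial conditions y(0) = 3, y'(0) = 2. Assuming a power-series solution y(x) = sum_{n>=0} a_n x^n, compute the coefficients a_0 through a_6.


Ansatz: y(x) = sum_{n>=0} a_n x^n, so y'(x) = sum_{n>=1} n a_n x^(n-1) and y''(x) = sum_{n>=2} n(n-1) a_n x^(n-2).
Substitute into P(x) y'' + Q(x) y' + R(x) y = 0 with P(x) = 1 - x^2, Q(x) = -3x, R(x) = 5, and match powers of x.
Initial conditions: a_0 = 3, a_1 = 2.
Setting the coefficient of each power of x to zero and solving order by order (substituting the coefficients already found):
  x^0: 2 a_2 + 5 a_0 = 0  ->  2 a_2 = -5 a_0 = -15  ->  a_2 = -15/2
  x^1: 6 a_3 + 2 a_1 = 0  ->  6 a_3 = -2 a_1 = -4  ->  a_3 = -2/3
  x^2: 12 a_4 - 3 a_2 = 0  ->  12 a_4 = 3 a_2 = -45/2  ->  a_4 = -15/8
  x^3: 20 a_5 - 10 a_3 = 0  ->  20 a_5 = 10 a_3 = -20/3  ->  a_5 = -1/3
  x^4: 30 a_6 - 19 a_4 = 0  ->  30 a_6 = 19 a_4 = -285/8  ->  a_6 = -19/16
Truncated series: y(x) = 3 + 2 x - (15/2) x^2 - (2/3) x^3 - (15/8) x^4 - (1/3) x^5 - (19/16) x^6 + O(x^7).

a_0 = 3; a_1 = 2; a_2 = -15/2; a_3 = -2/3; a_4 = -15/8; a_5 = -1/3; a_6 = -19/16


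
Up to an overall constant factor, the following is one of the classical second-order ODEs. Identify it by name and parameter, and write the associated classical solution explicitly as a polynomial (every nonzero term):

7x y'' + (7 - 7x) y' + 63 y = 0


All three coefficients share the factor 7; dividing through by 7 gives  x y'' + (1 - x) y' + 9 y = 0.
This matches the Laguerre equation x y'' + (1 - x) y' + n y = 0 with n = 9; the polynomial solution is L_9(x).
With y = sum_k a_k x^k, matching x^k gives (k+1)k a_{k+1} + (k+1) a_{k+1} - k a_k + n a_k = 0, i.e. (k+1)^2 a_{k+1} = (k - n) a_k = (k - 9) a_k. The right side vanishes at k = 9, so the series terminates at degree 9.
Standard normalization L_n(0) = 1 gives a_0 = 1. Work upward with a_{k+1} = (k - 9) a_k / (k+1)^2:
  a_1 = (0 - 9)(1) / 1^2 = -9/1 = -9
  a_2 = (1 - 9)(-9) / 2^2 = 72/4 = 18
  a_3 = (2 - 9)(18) / 3^2 = -126/9 = -14
  a_4 = (3 - 9)(-14) / 4^2 = 84/16 = 21/4
  a_5 = (4 - 9)(21/4) / 5^2 = (-105/4)/25 = -21/20
  a_6 = (5 - 9)(-21/20) / 6^2 = (21/5)/36 = 7/60
  a_7 = (6 - 9)(7/60) / 7^2 = (-7/20)/49 = -1/140
  a_8 = (7 - 9)(-1/140) / 8^2 = (1/70)/64 = 1/4480
  a_9 = (8 - 9)(1/4480) / 9^2 = (-1/4480)/81 = -1/362880
Hence L_9(x) = -x^9/362880 + x^8/4480 - x^7/140 + 7 x^6/60 - 21 x^5/20 + 21 x^4/4 - 14 x^3 + 18 x^2 - 9 x + 1.

L_9(x); series = -x^9/362880 + x^8/4480 - x^7/140 + 7 x^6/60 - 21 x^5/20 + 21 x^4/4 - 14 x^3 + 18 x^2 - 9 x + 1


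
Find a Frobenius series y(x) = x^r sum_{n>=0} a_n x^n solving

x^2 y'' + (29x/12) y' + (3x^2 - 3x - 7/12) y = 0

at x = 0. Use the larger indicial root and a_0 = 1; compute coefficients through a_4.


Write in Frobenius form y'' + (p(x)/x) y' + (q(x)/x^2) y = 0:
  p(x) = 29/12,  q(x) = 3x^2 - 3x - 7/12.
Indicial equation: r(r-1) + (29/12) r + (-7/12) = 0 -> roots r_1 = 1/3, r_2 = -7/4.
Take r = r_1 = 1/3. Let y(x) = x^r sum_{n>=0} a_n x^n with a_0 = 1.
Substitute y = x^r sum a_n x^n and match x^{r+n}. The recurrence is
  D(n) a_n - 3 a_{n-1} + 3 a_{n-2} = 0,  where D(n) = (r+n)(r+n-1) + (29/12)(r+n) + (-7/12).
  a_n = [3 a_{n-1} - 3 a_{n-2}] / D(n).
Since the indicial polynomial factors as (r - r_1)(r - r_2), D(n) = (r_1 + n - r_1)(r_1 + n - r_2) = n(n + 25/12).
Evaluating step by step (a_0 = 1):
  n = 1: D(1) = 1(1 + 25/12) = 37/12; numerator = 3(1) = 3; a_1 = (3)/(37/12) = 36/37
  n = 2: D(2) = 2(2 + 25/12) = 49/6; numerator = 3(36/37) - 3(1) = -3/37; a_2 = (-3/37)/(49/6) = -18/1813
  n = 3: D(3) = 3(3 + 25/12) = 61/4; numerator = 3(-18/1813) - 3(36/37) = -5346/1813; a_3 = (-5346/1813)/(61/4) = -21384/110593
  n = 4: D(4) = 4(4 + 25/12) = 73/3; numerator = 3(-21384/110593) - 3(-18/1813) = -1242/2257; a_4 = (-1242/2257)/(73/3) = -3726/164761

r = 1/3; a_0 = 1; a_1 = 36/37; a_2 = -18/1813; a_3 = -21384/110593; a_4 = -3726/164761


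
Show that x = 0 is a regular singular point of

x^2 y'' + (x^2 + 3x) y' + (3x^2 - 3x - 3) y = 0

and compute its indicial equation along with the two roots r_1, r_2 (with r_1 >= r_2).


Divide by x^2 to reach normal form y'' + P_1(x) y' + P_2(x) y = 0 with P_1(x) = 1 + 3/x and P_2(x) = 3 - 3/x - 3/x^2.
x = 0 is a singular point because the y'-coefficient 1 + 3/x has a pole at x = 0 and the y-coefficient 3 - 3/x - 3/x^2 has a pole at x = 0.
It is a regular singular point because x P_1(x) = p(x) = x + 3 and x^2 P_2(x) = q(x) = 3x^2 - 3x - 3 are polynomials, hence analytic at x = 0.
p(0) = 3,  q(0) = -3.
Indicial equation: r(r-1) + p(0) r + q(0) = 0, i.e. r^2 + (p(0) - 1) r + q(0) = 0, i.e. r^2 + 2 r - 3 = 0.
Discriminant: (2)^2 - 4(-3) = 16, so r = (-2 ± 4)/2.
Solving: r_1 = 1, r_2 = -3.

indicial: r^2 + 2 r - 3 = 0; roots r_1 = 1, r_2 = -3


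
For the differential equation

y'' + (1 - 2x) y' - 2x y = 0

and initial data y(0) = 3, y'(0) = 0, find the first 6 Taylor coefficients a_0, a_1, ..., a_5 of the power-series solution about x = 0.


Ansatz: y(x) = sum_{n>=0} a_n x^n, so y'(x) = sum_{n>=1} n a_n x^(n-1) and y''(x) = sum_{n>=2} n(n-1) a_n x^(n-2).
Substitute into P(x) y'' + Q(x) y' + R(x) y = 0 with P(x) = 1, Q(x) = 1 - 2x, R(x) = -2x, and match powers of x.
Initial conditions: a_0 = 3, a_1 = 0.
Setting the coefficient of each power of x to zero and solving order by order (substituting the coefficients already found):
  x^0: 2 a_2 + a_1 = 0  ->  2 a_2 = -a_1 = 0  ->  a_2 = 0
  x^1: 6 a_3 + 2 a_2 - 2 a_1 - 2 a_0 = 0  ->  6 a_3 = -2 a_2 + 2 a_1 + 2 a_0 = 6  ->  a_3 = 1
  x^2: 12 a_4 + 3 a_3 - 4 a_2 - 2 a_1 = 0  ->  12 a_4 = -3 a_3 + 4 a_2 + 2 a_1 = -3  ->  a_4 = -1/4
  x^3: 20 a_5 + 4 a_4 - 6 a_3 - 2 a_2 = 0  ->  20 a_5 = -4 a_4 + 6 a_3 + 2 a_2 = 7  ->  a_5 = 7/20
Truncated series: y(x) = 3 + x^3 - (1/4) x^4 + (7/20) x^5 + O(x^6).

a_0 = 3; a_1 = 0; a_2 = 0; a_3 = 1; a_4 = -1/4; a_5 = 7/20


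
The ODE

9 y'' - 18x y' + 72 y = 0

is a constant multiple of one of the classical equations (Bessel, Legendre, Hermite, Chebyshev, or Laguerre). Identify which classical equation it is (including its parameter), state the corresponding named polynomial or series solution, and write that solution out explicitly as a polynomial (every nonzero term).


All three coefficients share the factor 9; dividing through by 9 gives  y'' - 2x y' + 8 y = 0.
This matches the Hermite equation y'' - 2x y' + 2n y = 0 with 2n = 8, so n = 4; the polynomial solution is H_4(x).
With y = sum_k a_k x^k, matching x^k gives (k+2)(k+1) a_{k+2} = 2(k - n) a_k = 2(k - 4) a_k. The right side vanishes at k = 4, so the series with the parity of 4 terminates at degree 4.
Standard normalization: leading coefficient of H_n is 2^n, so a_4 = 2^4 = 16. Work downward with a_k = (k+1)(k+2) a_{k+2} / (2(k - n)):
  a_2 = (3)(4)(16) / (2(2 - 4)) = 192/(-4) = -48
  a_0 = (1)(2)(-48) / (2(0 - 4)) = -96/(-8) = 12
Hence H_4(x) = 16 x^4 - 48 x^2 + 12.

H_4(x); series = 16 x^4 - 48 x^2 + 12


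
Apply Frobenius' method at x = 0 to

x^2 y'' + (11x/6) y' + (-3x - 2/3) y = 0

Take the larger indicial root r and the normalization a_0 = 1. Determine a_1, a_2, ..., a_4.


Write in Frobenius form y'' + (p(x)/x) y' + (q(x)/x^2) y = 0:
  p(x) = 11/6,  q(x) = -3x - 2/3.
Indicial equation: r(r-1) + (11/6) r + (-2/3) = 0 -> roots r_1 = 1/2, r_2 = -4/3.
Take r = r_1 = 1/2. Let y(x) = x^r sum_{n>=0} a_n x^n with a_0 = 1.
Substitute y = x^r sum a_n x^n and match x^{r+n}. The recurrence is
  D(n) a_n - 3 a_{n-1} = 0,  where D(n) = (r+n)(r+n-1) + (11/6)(r+n) + (-2/3).
  a_n = 3 / D(n) * a_{n-1}.
Since the indicial polynomial factors as (r - r_1)(r - r_2), D(n) = (r_1 + n - r_1)(r_1 + n - r_2) = n(n + 11/6).
Evaluating step by step (a_0 = 1):
  n = 1: D(1) = 1(1 + 11/6) = 17/6; numerator = 3(1) = 3; a_1 = (3)/(17/6) = 18/17
  n = 2: D(2) = 2(2 + 11/6) = 23/3; numerator = 3(18/17) = 54/17; a_2 = (54/17)/(23/3) = 162/391
  n = 3: D(3) = 3(3 + 11/6) = 29/2; numerator = 3(162/391) = 486/391; a_3 = (486/391)/(29/2) = 972/11339
  n = 4: D(4) = 4(4 + 11/6) = 70/3; numerator = 3(972/11339) = 2916/11339; a_4 = (2916/11339)/(70/3) = 4374/396865

r = 1/2; a_0 = 1; a_1 = 18/17; a_2 = 162/391; a_3 = 972/11339; a_4 = 4374/396865


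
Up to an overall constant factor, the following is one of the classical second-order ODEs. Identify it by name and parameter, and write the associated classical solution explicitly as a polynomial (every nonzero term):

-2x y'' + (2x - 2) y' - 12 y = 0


All three coefficients share the factor -2; dividing through by -2 gives  x y'' + (1 - x) y' + 6 y = 0.
This matches the Laguerre equation x y'' + (1 - x) y' + n y = 0 with n = 6; the polynomial solution is L_6(x).
With y = sum_k a_k x^k, matching x^k gives (k+1)k a_{k+1} + (k+1) a_{k+1} - k a_k + n a_k = 0, i.e. (k+1)^2 a_{k+1} = (k - n) a_k = (k - 6) a_k. The right side vanishes at k = 6, so the series terminates at degree 6.
Standard normalization L_n(0) = 1 gives a_0 = 1. Work upward with a_{k+1} = (k - 6) a_k / (k+1)^2:
  a_1 = (0 - 6)(1) / 1^2 = -6/1 = -6
  a_2 = (1 - 6)(-6) / 2^2 = 30/4 = 15/2
  a_3 = (2 - 6)(15/2) / 3^2 = -30/9 = -10/3
  a_4 = (3 - 6)(-10/3) / 4^2 = 10/16 = 5/8
  a_5 = (4 - 6)(5/8) / 5^2 = (-5/4)/25 = -1/20
  a_6 = (5 - 6)(-1/20) / 6^2 = (1/20)/36 = 1/720
Hence L_6(x) = x^6/720 - x^5/20 + 5 x^4/8 - 10 x^3/3 + 15 x^2/2 - 6 x + 1.

L_6(x); series = x^6/720 - x^5/20 + 5 x^4/8 - 10 x^3/3 + 15 x^2/2 - 6 x + 1


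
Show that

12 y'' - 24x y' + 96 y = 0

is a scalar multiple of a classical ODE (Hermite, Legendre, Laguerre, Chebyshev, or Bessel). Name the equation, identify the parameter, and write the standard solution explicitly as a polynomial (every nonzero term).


All three coefficients share the factor 12; dividing through by 12 gives  y'' - 2x y' + 8 y = 0.
This matches the Hermite equation y'' - 2x y' + 2n y = 0 with 2n = 8, so n = 4; the polynomial solution is H_4(x).
With y = sum_k a_k x^k, matching x^k gives (k+2)(k+1) a_{k+2} = 2(k - n) a_k = 2(k - 4) a_k. The right side vanishes at k = 4, so the series with the parity of 4 terminates at degree 4.
Standard normalization: leading coefficient of H_n is 2^n, so a_4 = 2^4 = 16. Work downward with a_k = (k+1)(k+2) a_{k+2} / (2(k - n)):
  a_2 = (3)(4)(16) / (2(2 - 4)) = 192/(-4) = -48
  a_0 = (1)(2)(-48) / (2(0 - 4)) = -96/(-8) = 12
Hence H_4(x) = 16 x^4 - 48 x^2 + 12.

H_4(x); series = 16 x^4 - 48 x^2 + 12


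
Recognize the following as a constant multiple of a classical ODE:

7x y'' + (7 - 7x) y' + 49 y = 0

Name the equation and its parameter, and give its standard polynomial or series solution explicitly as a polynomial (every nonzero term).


All three coefficients share the factor 7; dividing through by 7 gives  x y'' + (1 - x) y' + 7 y = 0.
This matches the Laguerre equation x y'' + (1 - x) y' + n y = 0 with n = 7; the polynomial solution is L_7(x).
With y = sum_k a_k x^k, matching x^k gives (k+1)k a_{k+1} + (k+1) a_{k+1} - k a_k + n a_k = 0, i.e. (k+1)^2 a_{k+1} = (k - n) a_k = (k - 7) a_k. The right side vanishes at k = 7, so the series terminates at degree 7.
Standard normalization L_n(0) = 1 gives a_0 = 1. Work upward with a_{k+1} = (k - 7) a_k / (k+1)^2:
  a_1 = (0 - 7)(1) / 1^2 = -7/1 = -7
  a_2 = (1 - 7)(-7) / 2^2 = 42/4 = 21/2
  a_3 = (2 - 7)(21/2) / 3^2 = (-105/2)/9 = -35/6
  a_4 = (3 - 7)(-35/6) / 4^2 = (70/3)/16 = 35/24
  a_5 = (4 - 7)(35/24) / 5^2 = (-35/8)/25 = -7/40
  a_6 = (5 - 7)(-7/40) / 6^2 = (7/20)/36 = 7/720
  a_7 = (6 - 7)(7/720) / 7^2 = (-7/720)/49 = -1/5040
Hence L_7(x) = -x^7/5040 + 7 x^6/720 - 7 x^5/40 + 35 x^4/24 - 35 x^3/6 + 21 x^2/2 - 7 x + 1.

L_7(x); series = -x^7/5040 + 7 x^6/720 - 7 x^5/40 + 35 x^4/24 - 35 x^3/6 + 21 x^2/2 - 7 x + 1


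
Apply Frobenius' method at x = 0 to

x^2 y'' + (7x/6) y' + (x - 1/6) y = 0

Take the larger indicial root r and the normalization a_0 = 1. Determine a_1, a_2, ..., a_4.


Write in Frobenius form y'' + (p(x)/x) y' + (q(x)/x^2) y = 0:
  p(x) = 7/6,  q(x) = x - 1/6.
Indicial equation: r(r-1) + (7/6) r + (-1/6) = 0 -> roots r_1 = 1/3, r_2 = -1/2.
Take r = r_1 = 1/3. Let y(x) = x^r sum_{n>=0} a_n x^n with a_0 = 1.
Substitute y = x^r sum a_n x^n and match x^{r+n}. The recurrence is
  D(n) a_n + 1 a_{n-1} = 0,  where D(n) = (r+n)(r+n-1) + (7/6)(r+n) + (-1/6).
  a_n = -1 / D(n) * a_{n-1}.
Since the indicial polynomial factors as (r - r_1)(r - r_2), D(n) = (r_1 + n - r_1)(r_1 + n - r_2) = n(n + 5/6).
Evaluating step by step (a_0 = 1):
  n = 1: D(1) = 1(1 + 5/6) = 11/6; numerator = -1(1) = -1; a_1 = (-1)/(11/6) = -6/11
  n = 2: D(2) = 2(2 + 5/6) = 17/3; numerator = -1(-6/11) = 6/11; a_2 = (6/11)/(17/3) = 18/187
  n = 3: D(3) = 3(3 + 5/6) = 23/2; numerator = -1(18/187) = -18/187; a_3 = (-18/187)/(23/2) = -36/4301
  n = 4: D(4) = 4(4 + 5/6) = 58/3; numerator = -1(-36/4301) = 36/4301; a_4 = (36/4301)/(58/3) = 54/124729

r = 1/3; a_0 = 1; a_1 = -6/11; a_2 = 18/187; a_3 = -36/4301; a_4 = 54/124729


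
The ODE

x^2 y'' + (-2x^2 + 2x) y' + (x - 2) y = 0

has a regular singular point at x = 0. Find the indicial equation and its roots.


Divide by x^2 to reach normal form y'' + P_1(x) y' + P_2(x) y = 0 with P_1(x) = -2 + 2/x and P_2(x) = 1/x - 2/x^2.
x = 0 is a singular point because the y'-coefficient -2 + 2/x has a pole at x = 0 and the y-coefficient 1/x - 2/x^2 has a pole at x = 0.
It is a regular singular point because x P_1(x) = p(x) = 2 - 2x and x^2 P_2(x) = q(x) = x - 2 are polynomials, hence analytic at x = 0.
p(0) = 2,  q(0) = -2.
Indicial equation: r(r-1) + p(0) r + q(0) = 0, i.e. r^2 + (p(0) - 1) r + q(0) = 0, i.e. r^2 + 1 r - 2 = 0.
Discriminant: (1)^2 - 4(-2) = 9, so r = (-1 ± 3)/2.
Solving: r_1 = 1, r_2 = -2.

indicial: r^2 + 1 r - 2 = 0; roots r_1 = 1, r_2 = -2
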